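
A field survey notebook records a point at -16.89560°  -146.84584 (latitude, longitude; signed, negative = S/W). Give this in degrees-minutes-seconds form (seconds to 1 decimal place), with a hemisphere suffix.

16°53′44.2″ S, 146°50′45.0″ W

Latitude is negative → S; |value| = 16.895600
φ: 0.895600° → 53.73600′; 0.73600 × 60 = 44.160″
Longitude is negative → W; |value| = 146.845840
λ: 0.845840 × 60 = 50.75040′ → 50′, remainder × 60 = 45.024″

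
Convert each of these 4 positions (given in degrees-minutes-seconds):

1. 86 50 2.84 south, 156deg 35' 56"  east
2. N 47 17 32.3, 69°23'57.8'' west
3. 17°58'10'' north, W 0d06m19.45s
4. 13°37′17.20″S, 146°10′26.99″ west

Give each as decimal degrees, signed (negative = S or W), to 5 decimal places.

1. -86.83412, 156.59889
2. 47.29231, -69.39939
3. 17.96944, -0.10540
4. -13.62144, -146.17416

Point 1:
  Lat: 50′ + 2.84″ = 50.04733′; 86 + 50.04733/60 = 86.834122
  hemisphere S, so the sign is −
  Lon: 35′ + 56″ = 35.93333′; 156 + 35.93333/60 = 156.598889
  E ⇒ keep positive
Point 2:
  Latitude: 47° + 17/60 + 32.3/3600 = 47 + 0.283333 + 0.008972 = 47.292306
  N ⇒ keep positive
  Lon: 23′ + 57.8″ = 23.96333′; 69 + 23.96333/60 = 69.399389
  W ⇒ negate
Point 3:
  φ: 17 + 58/60 + 10/3600 = 17.969444
  N ⇒ keep positive
  λ: 0 + 6/60 + 19.45/3600 = 0.105403
  W ⇒ negate
Point 4:
  Latitude: 37′ + 17.2″ = 37.28667′; 13 + 37.28667/60 = 13.621444
  S ⇒ negate
  Lon: 146 + 10/60 + 26.99/3600 = 146.174164
  W ⇒ negate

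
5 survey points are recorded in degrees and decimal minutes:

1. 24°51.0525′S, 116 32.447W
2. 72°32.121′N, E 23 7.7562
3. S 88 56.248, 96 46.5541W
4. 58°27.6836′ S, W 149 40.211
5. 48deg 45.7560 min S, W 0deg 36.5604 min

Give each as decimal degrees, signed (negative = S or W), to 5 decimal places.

1. -24.85088, -116.54078
2. 72.53535, 23.12927
3. -88.93747, -96.77590
4. -58.46139, -149.67018
5. -48.76260, -0.60934

Point 1:
  Latitude: 24 + 51.0525/60 = 24.850875
  S → negative
  Lon: 116 + 32.447/60 = 116.540783
  hemisphere W, so the sign is −
Point 2:
  φ: 72 + 32.121/60 = 72.535350
  N ⇒ keep positive
  λ: 7.7562′ = 0.129270°; total 23.129270
  E ⇒ keep positive
Point 3:
  Latitude: 88 + 56.248/60 = 88.937467
  S ⇒ negate
  λ: 46.5541′ = 0.775902°; total 96.775902
  W → negative
Point 4:
  Lat: 58 + 27.6836/60 = 58.461393
  S → negative
  λ: 149 + 40.211/60 = 149.670183
  W ⇒ negate
Point 5:
  Latitude: 45.756′ = 0.762600°; total 48.762600
  hemisphere S, so the sign is −
  Longitude: 0 + 36.5604/60 = 0.609340
  W → negative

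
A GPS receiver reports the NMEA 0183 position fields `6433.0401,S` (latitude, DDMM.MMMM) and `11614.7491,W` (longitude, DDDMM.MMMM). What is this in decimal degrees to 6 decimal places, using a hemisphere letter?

φ: split at 2 digits → 64° and 33.0401′; 64 + 33.0401/60 = 64.5506683
Lon: degrees = first 3 digits = 116, minutes = 14.7491; 116 + 14.7491/60 = 116.2458183

64.550668° S, 116.245818° W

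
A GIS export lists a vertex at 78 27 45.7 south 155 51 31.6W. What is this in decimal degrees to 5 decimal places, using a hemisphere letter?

φ: 78° + 27/60 + 45.7/3600 = 78 + 0.450000 + 0.012694 = 78.462694
Lon: 155 + 51/60 + 31.6/3600 = 155.858778

78.46269° S, 155.85878° W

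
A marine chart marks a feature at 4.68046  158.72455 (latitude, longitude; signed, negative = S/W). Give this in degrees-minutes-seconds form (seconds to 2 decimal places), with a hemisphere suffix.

4°40′49.66″ N, 158°43′28.38″ E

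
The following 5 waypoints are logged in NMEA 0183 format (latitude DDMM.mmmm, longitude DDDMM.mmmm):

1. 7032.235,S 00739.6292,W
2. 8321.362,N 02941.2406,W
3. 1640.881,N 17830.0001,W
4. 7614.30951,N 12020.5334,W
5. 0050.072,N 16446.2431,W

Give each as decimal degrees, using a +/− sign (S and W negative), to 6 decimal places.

1. -70.537250, -7.660487
2. 83.356033, -29.687343
3. 16.681350, -178.500002
4. 76.238492, -120.342223
5. 0.834533, -164.770718

Point 1:
  Lat: split at 2 digits → 70° and 32.235′; 70 + 32.235/60 = 70.5372500
  hemisphere S, so the sign is −
  Longitude: degrees = first 3 digits = 7, minutes = 39.6292; 7 + 39.6292/60 = 7.6604867
  W ⇒ negate
Point 2:
  Lat: degrees = first 2 digits = 83, minutes = 21.362; 83 + 21.362/60 = 83.3560333
  N ⇒ keep positive
  Longitude: degrees = first 3 digits = 29, minutes = 41.2406; 29 + 41.2406/60 = 29.6873433
  hemisphere W, so the sign is −
Point 3:
  Lat: degrees = first 2 digits = 16, minutes = 40.881; 16 + 40.881/60 = 16.6813500
  N ⇒ keep positive
  λ: degrees = first 3 digits = 178, minutes = 30.0001; 178 + 30.0001/60 = 178.5000017
  W → negative
Point 4:
  φ: degrees = first 2 digits = 76, minutes = 14.30951; 76 + 14.30951/60 = 76.2384918
  N → positive
  Lon: degrees = first 3 digits = 120, minutes = 20.5334; 120 + 20.5334/60 = 120.3422233
  W → negative
Point 5:
  φ: split at 2 digits → 00° and 50.072′; 0 + 50.072/60 = 0.8345333
  N ⇒ keep positive
  Lon: split at 3 digits → 164° and 46.2431′; 164 + 46.2431/60 = 164.7707183
  hemisphere W, so the sign is −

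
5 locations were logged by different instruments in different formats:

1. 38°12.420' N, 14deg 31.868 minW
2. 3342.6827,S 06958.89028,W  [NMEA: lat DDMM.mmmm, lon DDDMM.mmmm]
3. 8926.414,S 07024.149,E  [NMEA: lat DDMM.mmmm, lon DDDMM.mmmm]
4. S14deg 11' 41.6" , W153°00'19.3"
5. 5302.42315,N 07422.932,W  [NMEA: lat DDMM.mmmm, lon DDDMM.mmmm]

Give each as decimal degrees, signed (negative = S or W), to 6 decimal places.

Point 1:
  φ: 12.42′ = 0.207000°; total 38.2070000
  N → positive
  Lon: 31.868′ = 0.531133°; total 14.5311333
  hemisphere W, so the sign is −
Point 2:
  Latitude: degrees = first 2 digits = 33, minutes = 42.6827; 33 + 42.6827/60 = 33.7113783
  hemisphere S, so the sign is −
  λ: split at 3 digits → 069° and 58.89028′; 69 + 58.89028/60 = 69.9815047
  W → negative
Point 3:
  Latitude: split at 2 digits → 89° and 26.414′; 89 + 26.414/60 = 89.4402333
  S → negative
  Lon: split at 3 digits → 070° and 24.149′; 70 + 24.149/60 = 70.4024833
  E → positive
Point 4:
  Latitude: 14 + 11/60 + 41.6/3600 = 14.1948889
  S ⇒ negate
  Lon: 0′ + 19.3″ = 0.32167′; 153 + 0.32167/60 = 153.0053611
  W → negative
Point 5:
  φ: split at 2 digits → 53° and 2.42315′; 53 + 2.42315/60 = 53.0403858
  N ⇒ keep positive
  λ: split at 3 digits → 074° and 22.932′; 74 + 22.932/60 = 74.3822000
  W → negative

1. 38.207000, -14.531133
2. -33.711378, -69.981505
3. -89.440233, 70.402483
4. -14.194889, -153.005361
5. 53.040386, -74.382200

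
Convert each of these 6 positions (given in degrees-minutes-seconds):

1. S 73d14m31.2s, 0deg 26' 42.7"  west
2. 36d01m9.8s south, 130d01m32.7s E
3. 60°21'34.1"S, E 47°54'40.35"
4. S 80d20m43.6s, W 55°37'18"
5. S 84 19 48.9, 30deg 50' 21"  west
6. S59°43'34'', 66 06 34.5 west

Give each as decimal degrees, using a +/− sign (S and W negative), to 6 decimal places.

1. -73.242000, -0.445194
2. -36.019389, 130.025750
3. -60.359472, 47.911208
4. -80.345444, -55.621667
5. -84.330250, -30.839167
6. -59.726111, -66.109583

Point 1:
  Lat: 14′ + 31.2″ = 14.52000′; 73 + 14.52000/60 = 73.2420000
  S → negative
  Longitude: 26′ + 42.7″ = 26.71167′; 0 + 26.71167/60 = 0.4451944
  W ⇒ negate
Point 2:
  φ: 36° + 1/60 + 9.8/3600 = 36 + 0.016667 + 0.002722 = 36.0193889
  hemisphere S, so the sign is −
  Lon: 130 + 1/60 + 32.7/3600 = 130.0257500
  E ⇒ keep positive
Point 3:
  Latitude: 21′ + 34.1″ = 21.56833′; 60 + 21.56833/60 = 60.3594722
  S → negative
  Longitude: 54′ + 40.35″ = 54.67250′; 47 + 54.67250/60 = 47.9112083
  E → positive
Point 4:
  Latitude: 20′ + 43.6″ = 20.72667′; 80 + 20.72667/60 = 80.3454444
  hemisphere S, so the sign is −
  Lon: 55 + 37/60 + 18/3600 = 55.6216667
  W → negative
Point 5:
  φ: 19′ + 48.9″ = 19.81500′; 84 + 19.81500/60 = 84.3302500
  hemisphere S, so the sign is −
  Longitude: 30° + 50/60 + 21/3600 = 30 + 0.833333 + 0.005833 = 30.8391667
  hemisphere W, so the sign is −
Point 6:
  φ: 43′ + 34″ = 43.56667′; 59 + 43.56667/60 = 59.7261111
  S → negative
  Longitude: 6′ + 34.5″ = 6.57500′; 66 + 6.57500/60 = 66.1095833
  W → negative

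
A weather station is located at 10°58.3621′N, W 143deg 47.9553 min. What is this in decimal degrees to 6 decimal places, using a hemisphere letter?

Lat: 10 + 58.3621/60 = 10.9727017
Lon: 143 + 47.9553/60 = 143.7992550

10.972702° N, 143.799255° W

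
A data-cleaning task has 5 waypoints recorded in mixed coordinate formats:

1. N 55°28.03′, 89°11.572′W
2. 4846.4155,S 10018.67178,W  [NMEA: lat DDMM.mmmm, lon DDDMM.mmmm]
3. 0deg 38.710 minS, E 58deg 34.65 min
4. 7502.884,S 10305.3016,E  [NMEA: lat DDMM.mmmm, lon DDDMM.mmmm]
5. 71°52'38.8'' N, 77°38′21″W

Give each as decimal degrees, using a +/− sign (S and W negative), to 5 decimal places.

Point 1:
  Latitude: 28.03′ = 0.467167°; total 55.467167
  N ⇒ keep positive
  λ: 89 + 11.572/60 = 89.192867
  W → negative
Point 2:
  Lat: split at 2 digits → 48° and 46.4155′; 48 + 46.4155/60 = 48.773592
  S → negative
  λ: split at 3 digits → 100° and 18.67178′; 100 + 18.67178/60 = 100.311196
  W → negative
Point 3:
  Lat: 38.71′ = 0.645167°; total 0.645167
  S → negative
  Longitude: 58 + 34.65/60 = 58.577500
  E → positive
Point 4:
  Latitude: degrees = first 2 digits = 75, minutes = 2.884; 75 + 2.884/60 = 75.048067
  S ⇒ negate
  Lon: degrees = first 3 digits = 103, minutes = 5.3016; 103 + 5.3016/60 = 103.088360
  E ⇒ keep positive
Point 5:
  Latitude: 52′ + 38.8″ = 52.64667′; 71 + 52.64667/60 = 71.877444
  N ⇒ keep positive
  Longitude: 77° + 38/60 + 21/3600 = 77 + 0.633333 + 0.005833 = 77.639167
  hemisphere W, so the sign is −

1. 55.46717, -89.19287
2. -48.77359, -100.31120
3. -0.64517, 58.57750
4. -75.04807, 103.08836
5. 71.87744, -77.63917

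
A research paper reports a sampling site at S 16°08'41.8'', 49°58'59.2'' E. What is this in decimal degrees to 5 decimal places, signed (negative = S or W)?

Lat: 8′ + 41.8″ = 8.69667′; 16 + 8.69667/60 = 16.144944
S ⇒ negate
Longitude: 49° + 58/60 + 59.2/3600 = 49 + 0.966667 + 0.016444 = 49.983111
E ⇒ keep positive

-16.14494, 49.98311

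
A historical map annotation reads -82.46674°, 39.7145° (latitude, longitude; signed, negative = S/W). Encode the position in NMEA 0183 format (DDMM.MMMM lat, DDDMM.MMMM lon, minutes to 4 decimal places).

8228.0044,S / 03942.8700,E

Latitude is negative → S; |value| = 82.466740
Latitude: minutes = (82.466740 − 82) × 60 = 28.004400
Lon: fractional part 0.714500 → 42.870000 minutes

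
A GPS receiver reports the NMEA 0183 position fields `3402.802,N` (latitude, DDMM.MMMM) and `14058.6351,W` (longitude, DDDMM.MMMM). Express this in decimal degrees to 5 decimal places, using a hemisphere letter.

34.04670° N, 140.97725° W

Lat: degrees = first 2 digits = 34, minutes = 2.802; 34 + 2.802/60 = 34.046700
Lon: split at 3 digits → 140° and 58.6351′; 140 + 58.6351/60 = 140.977252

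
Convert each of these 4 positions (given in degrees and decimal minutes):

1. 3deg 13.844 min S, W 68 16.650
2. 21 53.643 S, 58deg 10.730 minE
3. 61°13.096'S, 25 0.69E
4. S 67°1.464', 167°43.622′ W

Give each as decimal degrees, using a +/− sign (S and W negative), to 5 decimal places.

1. -3.23073, -68.27750
2. -21.89405, 58.17883
3. -61.21827, 25.01150
4. -67.02440, -167.72703

Point 1:
  φ: 3 + 13.844/60 = 3.230733
  hemisphere S, so the sign is −
  Longitude: 68 + 16.65/60 = 68.277500
  W ⇒ negate
Point 2:
  Latitude: 53.643′ = 0.894050°; total 21.894050
  hemisphere S, so the sign is −
  Lon: 58 + 10.73/60 = 58.178833
  E ⇒ keep positive
Point 3:
  Lat: 13.096′ = 0.218267°; total 61.218267
  S → negative
  Longitude: 0.69′ = 0.011500°; total 25.011500
  E ⇒ keep positive
Point 4:
  Latitude: 67 + 1.464/60 = 67.024400
  S → negative
  Lon: 43.622′ = 0.727033°; total 167.727033
  hemisphere W, so the sign is −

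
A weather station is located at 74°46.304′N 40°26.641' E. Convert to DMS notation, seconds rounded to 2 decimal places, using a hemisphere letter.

Latitude: fractional minutes 0.30400 × 60 = 18.2400″
Lon: 26.64100′ → 26′ and 0.64100 × 60 = 38.4600″

74°46′18.24″ N, 40°26′38.46″ E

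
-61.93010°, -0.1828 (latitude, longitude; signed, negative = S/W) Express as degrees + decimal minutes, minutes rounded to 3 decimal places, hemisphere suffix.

61° 55.806′ S, 0° 10.968′ W

Latitude is negative → S; |value| = 61.930100
Lat: 61° + 0.930100 × 60 = 61° 55.80600′
Longitude is negative → W; |value| = 0.182800
λ: fractional part 0.182800 → 10.96800 minutes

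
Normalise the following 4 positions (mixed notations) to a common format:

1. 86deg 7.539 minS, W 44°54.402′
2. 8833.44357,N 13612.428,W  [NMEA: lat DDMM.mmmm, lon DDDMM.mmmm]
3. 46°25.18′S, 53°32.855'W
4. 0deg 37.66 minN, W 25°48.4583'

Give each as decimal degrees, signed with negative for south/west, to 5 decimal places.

1. -86.12565, -44.90670
2. 88.55739, -136.20713
3. -46.41967, -53.54758
4. 0.62767, -25.80764

Point 1:
  Latitude: 7.539′ = 0.125650°; total 86.125650
  hemisphere S, so the sign is −
  Lon: 54.402′ = 0.906700°; total 44.906700
  W → negative
Point 2:
  Lat: split at 2 digits → 88° and 33.44357′; 88 + 33.44357/60 = 88.557393
  N ⇒ keep positive
  λ: split at 3 digits → 136° and 12.428′; 136 + 12.428/60 = 136.207133
  hemisphere W, so the sign is −
Point 3:
  φ: 46 + 25.18/60 = 46.419667
  hemisphere S, so the sign is −
  Longitude: 53 + 32.855/60 = 53.547583
  W ⇒ negate
Point 4:
  Lat: 0 + 37.66/60 = 0.627667
  N → positive
  Longitude: 48.4583′ = 0.807638°; total 25.807638
  W → negative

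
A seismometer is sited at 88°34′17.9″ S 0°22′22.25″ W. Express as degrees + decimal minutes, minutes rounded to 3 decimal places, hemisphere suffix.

Lat: seconds/60 = 0.29833; minutes = 34 + 0.29833 = 34.29833
Longitude: 22 + 22.25/60 = 22.37083′

88° 34.298′ S, 0° 22.371′ W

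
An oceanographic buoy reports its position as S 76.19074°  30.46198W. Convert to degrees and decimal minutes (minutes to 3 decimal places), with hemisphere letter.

76° 11.444′ S, 30° 27.719′ W

Lat: fractional part 0.190740 → 11.44440 minutes
λ: 30° + 0.461980 × 60 = 30° 27.71880′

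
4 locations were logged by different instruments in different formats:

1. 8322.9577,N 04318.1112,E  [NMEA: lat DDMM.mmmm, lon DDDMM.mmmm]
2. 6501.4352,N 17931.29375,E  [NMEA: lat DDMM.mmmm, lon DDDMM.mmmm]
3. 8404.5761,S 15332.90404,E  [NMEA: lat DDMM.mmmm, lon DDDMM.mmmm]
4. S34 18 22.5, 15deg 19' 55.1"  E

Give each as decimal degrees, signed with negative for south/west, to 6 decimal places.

Point 1:
  Lat: degrees = first 2 digits = 83, minutes = 22.9577; 83 + 22.9577/60 = 83.3826283
  N → positive
  λ: split at 3 digits → 043° and 18.1112′; 43 + 18.1112/60 = 43.3018533
  E → positive
Point 2:
  φ: split at 2 digits → 65° and 1.4352′; 65 + 1.4352/60 = 65.0239200
  N ⇒ keep positive
  Lon: degrees = first 3 digits = 179, minutes = 31.29375; 179 + 31.29375/60 = 179.5215625
  E ⇒ keep positive
Point 3:
  Latitude: degrees = first 2 digits = 84, minutes = 4.5761; 84 + 4.5761/60 = 84.0762683
  S ⇒ negate
  λ: degrees = first 3 digits = 153, minutes = 32.90404; 153 + 32.90404/60 = 153.5484007
  E → positive
Point 4:
  Lat: 34° + 18/60 + 22.5/3600 = 34 + 0.300000 + 0.006250 = 34.3062500
  S ⇒ negate
  λ: 19′ + 55.1″ = 19.91833′; 15 + 19.91833/60 = 15.3319722
  E ⇒ keep positive

1. 83.382628, 43.301853
2. 65.023920, 179.521563
3. -84.076268, 153.548401
4. -34.306250, 15.331972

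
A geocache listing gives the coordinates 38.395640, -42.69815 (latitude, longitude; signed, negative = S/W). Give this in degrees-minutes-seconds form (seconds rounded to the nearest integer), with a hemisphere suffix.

φ: 0.395640 × 60 = 23.73840′ → 23′, remainder × 60 = 44.30″
Longitude is negative → W; |value| = 42.698150
Longitude: whole degrees 42; 41.88900′ → 41′ and 53.34″

38°23′44″ N, 42°41′53″ W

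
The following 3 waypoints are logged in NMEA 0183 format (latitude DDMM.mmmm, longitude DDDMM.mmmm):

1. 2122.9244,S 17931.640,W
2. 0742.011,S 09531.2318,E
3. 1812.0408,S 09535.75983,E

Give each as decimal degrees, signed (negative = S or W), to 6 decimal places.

Point 1:
  Lat: split at 2 digits → 21° and 22.9244′; 21 + 22.9244/60 = 21.3820733
  S ⇒ negate
  Longitude: split at 3 digits → 179° and 31.64′; 179 + 31.64/60 = 179.5273333
  hemisphere W, so the sign is −
Point 2:
  Lat: split at 2 digits → 07° and 42.011′; 7 + 42.011/60 = 7.7001833
  S → negative
  λ: degrees = first 3 digits = 95, minutes = 31.2318; 95 + 31.2318/60 = 95.5205300
  E → positive
Point 3:
  Lat: degrees = first 2 digits = 18, minutes = 12.0408; 18 + 12.0408/60 = 18.2006800
  hemisphere S, so the sign is −
  Lon: split at 3 digits → 095° and 35.75983′; 95 + 35.75983/60 = 95.5959972
  E → positive

1. -21.382073, -179.527333
2. -7.700183, 95.520530
3. -18.200680, 95.595997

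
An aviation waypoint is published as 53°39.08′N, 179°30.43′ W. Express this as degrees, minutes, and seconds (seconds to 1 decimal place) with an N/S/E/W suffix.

53°39′4.8″ N, 179°30′25.8″ W

Lat: fractional minutes 0.08000 × 60 = 4.800″
Longitude: fractional minutes 0.43000 × 60 = 25.800″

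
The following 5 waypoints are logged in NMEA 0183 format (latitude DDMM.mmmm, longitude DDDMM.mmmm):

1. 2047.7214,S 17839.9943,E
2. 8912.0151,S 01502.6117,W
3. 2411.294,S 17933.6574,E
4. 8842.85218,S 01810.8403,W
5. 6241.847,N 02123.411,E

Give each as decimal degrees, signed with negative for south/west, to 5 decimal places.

1. -20.79536, 178.66657
2. -89.20025, -15.04353
3. -24.18823, 179.56096
4. -88.71420, -18.18067
5. 62.69745, 21.39018

Point 1:
  Lat: degrees = first 2 digits = 20, minutes = 47.7214; 20 + 47.7214/60 = 20.795357
  S ⇒ negate
  Lon: degrees = first 3 digits = 178, minutes = 39.9943; 178 + 39.9943/60 = 178.666572
  E ⇒ keep positive
Point 2:
  Latitude: split at 2 digits → 89° and 12.0151′; 89 + 12.0151/60 = 89.200252
  S ⇒ negate
  λ: split at 3 digits → 015° and 2.6117′; 15 + 2.6117/60 = 15.043528
  W → negative
Point 3:
  Lat: degrees = first 2 digits = 24, minutes = 11.294; 24 + 11.294/60 = 24.188233
  S → negative
  λ: split at 3 digits → 179° and 33.6574′; 179 + 33.6574/60 = 179.560957
  E ⇒ keep positive
Point 4:
  φ: degrees = first 2 digits = 88, minutes = 42.85218; 88 + 42.85218/60 = 88.714203
  hemisphere S, so the sign is −
  λ: degrees = first 3 digits = 18, minutes = 10.8403; 18 + 10.8403/60 = 18.180672
  hemisphere W, so the sign is −
Point 5:
  Latitude: degrees = first 2 digits = 62, minutes = 41.847; 62 + 41.847/60 = 62.697450
  N ⇒ keep positive
  λ: degrees = first 3 digits = 21, minutes = 23.411; 21 + 23.411/60 = 21.390183
  E ⇒ keep positive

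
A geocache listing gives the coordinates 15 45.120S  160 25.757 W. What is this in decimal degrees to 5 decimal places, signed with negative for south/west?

-15.75200, -160.42928

Lat: 15 + 45.12/60 = 15.752000
hemisphere S, so the sign is −
Lon: 25.757′ = 0.429283°; total 160.429283
W ⇒ negate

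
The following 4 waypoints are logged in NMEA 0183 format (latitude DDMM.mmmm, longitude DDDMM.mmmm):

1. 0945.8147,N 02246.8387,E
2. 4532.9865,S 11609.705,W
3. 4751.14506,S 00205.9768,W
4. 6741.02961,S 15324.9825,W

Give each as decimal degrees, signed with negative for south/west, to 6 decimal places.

1. 9.763578, 22.780645
2. -45.549775, -116.161750
3. -47.852418, -2.099613
4. -67.683827, -153.416375

Point 1:
  Latitude: degrees = first 2 digits = 9, minutes = 45.8147; 9 + 45.8147/60 = 9.7635783
  N ⇒ keep positive
  Lon: degrees = first 3 digits = 22, minutes = 46.8387; 22 + 46.8387/60 = 22.7806450
  E → positive
Point 2:
  φ: split at 2 digits → 45° and 32.9865′; 45 + 32.9865/60 = 45.5497750
  S ⇒ negate
  λ: degrees = first 3 digits = 116, minutes = 9.705; 116 + 9.705/60 = 116.1617500
  W ⇒ negate
Point 3:
  φ: split at 2 digits → 47° and 51.14506′; 47 + 51.14506/60 = 47.8524177
  S → negative
  Lon: split at 3 digits → 002° and 5.9768′; 2 + 5.9768/60 = 2.0996133
  W → negative
Point 4:
  Latitude: degrees = first 2 digits = 67, minutes = 41.02961; 67 + 41.02961/60 = 67.6838268
  S → negative
  λ: split at 3 digits → 153° and 24.9825′; 153 + 24.9825/60 = 153.4163750
  hemisphere W, so the sign is −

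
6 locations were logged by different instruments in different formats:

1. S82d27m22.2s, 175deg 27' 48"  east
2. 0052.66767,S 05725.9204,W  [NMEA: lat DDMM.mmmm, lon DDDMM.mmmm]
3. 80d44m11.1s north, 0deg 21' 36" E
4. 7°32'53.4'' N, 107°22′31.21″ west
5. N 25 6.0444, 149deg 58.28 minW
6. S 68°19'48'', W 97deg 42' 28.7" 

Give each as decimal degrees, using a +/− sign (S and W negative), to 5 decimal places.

Point 1:
  Lat: 82° + 27/60 + 22.2/3600 = 82 + 0.450000 + 0.006167 = 82.456167
  S → negative
  λ: 175° + 27/60 + 48/3600 = 175 + 0.450000 + 0.013333 = 175.463333
  E → positive
Point 2:
  Lat: split at 2 digits → 00° and 52.66767′; 0 + 52.66767/60 = 0.877795
  S ⇒ negate
  Lon: split at 3 digits → 057° and 25.9204′; 57 + 25.9204/60 = 57.432007
  W → negative
Point 3:
  Lat: 80° + 44/60 + 11.1/3600 = 80 + 0.733333 + 0.003083 = 80.736417
  N → positive
  Longitude: 21′ + 36″ = 21.60000′; 0 + 21.60000/60 = 0.360000
  E ⇒ keep positive
Point 4:
  φ: 32′ + 53.4″ = 32.89000′; 7 + 32.89000/60 = 7.548167
  N → positive
  Lon: 107° + 22/60 + 31.21/3600 = 107 + 0.366667 + 0.008669 = 107.375336
  W → negative
Point 5:
  Lat: 6.0444′ = 0.100740°; total 25.100740
  N → positive
  Lon: 149 + 58.28/60 = 149.971333
  hemisphere W, so the sign is −
Point 6:
  Latitude: 68 + 19/60 + 48/3600 = 68.330000
  S ⇒ negate
  λ: 97° + 42/60 + 28.7/3600 = 97 + 0.700000 + 0.007972 = 97.707972
  W ⇒ negate

1. -82.45617, 175.46333
2. -0.87779, -57.43201
3. 80.73642, 0.36000
4. 7.54817, -107.37534
5. 25.10074, -149.97133
6. -68.33000, -97.70797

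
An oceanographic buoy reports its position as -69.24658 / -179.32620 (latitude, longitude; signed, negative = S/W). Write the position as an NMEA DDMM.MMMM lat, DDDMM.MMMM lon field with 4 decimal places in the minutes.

Latitude is negative → S; |value| = 69.246580
Lat: 69° + 0.246580 × 60 = 69° 14.794800′
Longitude is negative → W; |value| = 179.326200
Lon: fractional part 0.326200 → 19.572000 minutes

6914.7948,S / 17919.5720,W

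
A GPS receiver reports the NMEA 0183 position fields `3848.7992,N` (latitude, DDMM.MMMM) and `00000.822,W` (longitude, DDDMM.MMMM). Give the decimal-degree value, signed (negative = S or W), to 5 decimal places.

Lat: degrees = first 2 digits = 38, minutes = 48.7992; 38 + 48.7992/60 = 38.813320
N ⇒ keep positive
Longitude: split at 3 digits → 000° and 0.822′; 0 + 0.822/60 = 0.013700
hemisphere W, so the sign is −

38.81332, -0.01370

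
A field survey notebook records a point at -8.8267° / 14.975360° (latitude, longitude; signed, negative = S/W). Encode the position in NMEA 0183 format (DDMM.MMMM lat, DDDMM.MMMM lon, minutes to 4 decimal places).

0849.6020,S / 01458.5216,E

Latitude is negative → S; |value| = 8.826700
Lat: fractional part 0.826700 → 49.602000 minutes
Longitude: 14° + 0.975360 × 60 = 14° 58.521600′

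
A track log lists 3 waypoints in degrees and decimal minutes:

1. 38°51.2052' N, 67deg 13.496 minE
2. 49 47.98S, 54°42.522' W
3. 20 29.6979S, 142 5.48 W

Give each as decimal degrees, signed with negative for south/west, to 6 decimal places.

1. 38.853420, 67.224933
2. -49.799667, -54.708700
3. -20.494965, -142.091333

Point 1:
  Latitude: 51.2052′ = 0.853420°; total 38.8534200
  N → positive
  λ: 13.496′ = 0.224933°; total 67.2249333
  E → positive
Point 2:
  φ: 49 + 47.98/60 = 49.7996667
  hemisphere S, so the sign is −
  Longitude: 54 + 42.522/60 = 54.7087000
  hemisphere W, so the sign is −
Point 3:
  φ: 29.6979′ = 0.494965°; total 20.4949650
  hemisphere S, so the sign is −
  Longitude: 142 + 5.48/60 = 142.0913333
  hemisphere W, so the sign is −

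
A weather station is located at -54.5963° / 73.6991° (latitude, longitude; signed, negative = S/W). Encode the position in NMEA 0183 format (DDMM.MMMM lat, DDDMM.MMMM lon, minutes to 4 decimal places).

5435.7780,S / 07341.9460,E

Latitude is negative → S; |value| = 54.596300
Latitude: 54° + 0.596300 × 60 = 54° 35.778000′
Longitude: 73° + 0.699100 × 60 = 73° 41.946000′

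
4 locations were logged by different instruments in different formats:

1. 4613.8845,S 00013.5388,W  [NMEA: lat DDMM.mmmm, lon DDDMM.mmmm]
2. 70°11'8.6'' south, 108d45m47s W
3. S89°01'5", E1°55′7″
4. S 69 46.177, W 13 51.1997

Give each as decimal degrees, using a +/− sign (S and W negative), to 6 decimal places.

Point 1:
  φ: split at 2 digits → 46° and 13.8845′; 46 + 13.8845/60 = 46.2314083
  hemisphere S, so the sign is −
  Lon: split at 3 digits → 000° and 13.5388′; 0 + 13.5388/60 = 0.2256467
  W ⇒ negate
Point 2:
  φ: 11′ + 8.6″ = 11.14333′; 70 + 11.14333/60 = 70.1857222
  S → negative
  Lon: 108 + 45/60 + 47/3600 = 108.7630556
  W → negative
Point 3:
  φ: 1′ + 5″ = 1.08333′; 89 + 1.08333/60 = 89.0180556
  S ⇒ negate
  Longitude: 55′ + 7″ = 55.11667′; 1 + 55.11667/60 = 1.9186111
  E ⇒ keep positive
Point 4:
  φ: 46.177′ = 0.769617°; total 69.7696167
  hemisphere S, so the sign is −
  Lon: 51.1997′ = 0.853328°; total 13.8533283
  hemisphere W, so the sign is −

1. -46.231408, -0.225647
2. -70.185722, -108.763056
3. -89.018056, 1.918611
4. -69.769617, -13.853328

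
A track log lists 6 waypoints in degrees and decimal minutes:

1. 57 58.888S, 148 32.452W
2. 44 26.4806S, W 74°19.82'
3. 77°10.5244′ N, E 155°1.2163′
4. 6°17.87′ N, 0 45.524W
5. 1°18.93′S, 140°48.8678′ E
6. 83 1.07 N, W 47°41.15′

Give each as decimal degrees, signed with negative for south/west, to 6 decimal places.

Point 1:
  Lat: 57 + 58.888/60 = 57.9814667
  S → negative
  Lon: 148 + 32.452/60 = 148.5408667
  W ⇒ negate
Point 2:
  Lat: 44 + 26.4806/60 = 44.4413433
  S ⇒ negate
  Longitude: 19.82′ = 0.330333°; total 74.3303333
  hemisphere W, so the sign is −
Point 3:
  Latitude: 10.5244′ = 0.175407°; total 77.1754067
  N ⇒ keep positive
  λ: 155 + 1.2163/60 = 155.0202717
  E ⇒ keep positive
Point 4:
  Lat: 17.87′ = 0.297833°; total 6.2978333
  N ⇒ keep positive
  λ: 45.524′ = 0.758733°; total 0.7587333
  hemisphere W, so the sign is −
Point 5:
  Latitude: 1 + 18.93/60 = 1.3155000
  hemisphere S, so the sign is −
  Lon: 140 + 48.8678/60 = 140.8144633
  E ⇒ keep positive
Point 6:
  Latitude: 1.07′ = 0.017833°; total 83.0178333
  N ⇒ keep positive
  Longitude: 47 + 41.15/60 = 47.6858333
  W ⇒ negate

1. -57.981467, -148.540867
2. -44.441343, -74.330333
3. 77.175407, 155.020272
4. 6.297833, -0.758733
5. -1.315500, 140.814463
6. 83.017833, -47.685833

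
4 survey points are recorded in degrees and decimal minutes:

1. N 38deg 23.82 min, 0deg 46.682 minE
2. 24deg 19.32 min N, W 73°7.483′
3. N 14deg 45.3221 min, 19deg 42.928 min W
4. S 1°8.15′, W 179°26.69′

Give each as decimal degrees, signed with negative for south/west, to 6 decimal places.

1. 38.397000, 0.778033
2. 24.322000, -73.124717
3. 14.755368, -19.715467
4. -1.135833, -179.444833

Point 1:
  Latitude: 38 + 23.82/60 = 38.3970000
  N → positive
  Longitude: 0 + 46.682/60 = 0.7780333
  E → positive
Point 2:
  Latitude: 24 + 19.32/60 = 24.3220000
  N ⇒ keep positive
  Lon: 7.483′ = 0.124717°; total 73.1247167
  W → negative
Point 3:
  Latitude: 45.3221′ = 0.755368°; total 14.7553683
  N → positive
  Longitude: 19 + 42.928/60 = 19.7154667
  W ⇒ negate
Point 4:
  Latitude: 8.15′ = 0.135833°; total 1.1358333
  S ⇒ negate
  Longitude: 179 + 26.69/60 = 179.4448333
  W ⇒ negate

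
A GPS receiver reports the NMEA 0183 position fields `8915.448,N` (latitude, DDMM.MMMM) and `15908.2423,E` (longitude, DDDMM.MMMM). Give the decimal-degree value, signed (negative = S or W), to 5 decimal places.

89.25747, 159.13737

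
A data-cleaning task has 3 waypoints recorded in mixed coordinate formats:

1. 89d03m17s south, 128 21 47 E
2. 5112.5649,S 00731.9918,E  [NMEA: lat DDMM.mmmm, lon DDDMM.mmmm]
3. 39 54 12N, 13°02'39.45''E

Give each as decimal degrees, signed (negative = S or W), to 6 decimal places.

Point 1:
  Latitude: 3′ + 17″ = 3.28333′; 89 + 3.28333/60 = 89.0547222
  S → negative
  λ: 128° + 21/60 + 47/3600 = 128 + 0.350000 + 0.013056 = 128.3630556
  E ⇒ keep positive
Point 2:
  Lat: degrees = first 2 digits = 51, minutes = 12.5649; 51 + 12.5649/60 = 51.2094150
  S ⇒ negate
  Lon: split at 3 digits → 007° and 31.9918′; 7 + 31.9918/60 = 7.5331967
  E → positive
Point 3:
  Lat: 39° + 54/60 + 12/3600 = 39 + 0.900000 + 0.003333 = 39.9033333
  N ⇒ keep positive
  Longitude: 13° + 2/60 + 39.45/3600 = 13 + 0.033333 + 0.010958 = 13.0442917
  E ⇒ keep positive

1. -89.054722, 128.363056
2. -51.209415, 7.533197
3. 39.903333, 13.044292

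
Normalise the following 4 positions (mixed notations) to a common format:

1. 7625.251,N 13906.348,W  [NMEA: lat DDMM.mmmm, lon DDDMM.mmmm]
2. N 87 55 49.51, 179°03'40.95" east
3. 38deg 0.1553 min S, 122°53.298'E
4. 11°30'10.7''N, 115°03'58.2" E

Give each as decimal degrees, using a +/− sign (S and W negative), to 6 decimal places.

Point 1:
  Lat: split at 2 digits → 76° and 25.251′; 76 + 25.251/60 = 76.4208500
  N → positive
  Longitude: split at 3 digits → 139° and 6.348′; 139 + 6.348/60 = 139.1058000
  hemisphere W, so the sign is −
Point 2:
  φ: 87° + 55/60 + 49.51/3600 = 87 + 0.916667 + 0.013753 = 87.9304194
  N ⇒ keep positive
  λ: 179° + 3/60 + 40.95/3600 = 179 + 0.050000 + 0.011375 = 179.0613750
  E ⇒ keep positive
Point 3:
  Lat: 0.1553′ = 0.002588°; total 38.0025883
  S → negative
  λ: 53.298′ = 0.888300°; total 122.8883000
  E → positive
Point 4:
  Lat: 30′ + 10.7″ = 30.17833′; 11 + 30.17833/60 = 11.5029722
  N ⇒ keep positive
  λ: 115 + 3/60 + 58.2/3600 = 115.0661667
  E → positive

1. 76.420850, -139.105800
2. 87.930419, 179.061375
3. -38.002588, 122.888300
4. 11.502972, 115.066167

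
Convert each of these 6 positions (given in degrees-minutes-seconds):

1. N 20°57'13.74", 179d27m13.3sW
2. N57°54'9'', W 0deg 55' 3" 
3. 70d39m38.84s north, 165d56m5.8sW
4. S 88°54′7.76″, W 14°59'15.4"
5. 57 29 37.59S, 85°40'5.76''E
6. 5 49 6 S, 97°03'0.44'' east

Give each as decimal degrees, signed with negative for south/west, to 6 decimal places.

Point 1:
  Lat: 20° + 57/60 + 13.74/3600 = 20 + 0.950000 + 0.003817 = 20.9538167
  N ⇒ keep positive
  λ: 27′ + 13.3″ = 27.22167′; 179 + 27.22167/60 = 179.4536944
  W ⇒ negate
Point 2:
  φ: 57° + 54/60 + 9/3600 = 57 + 0.900000 + 0.002500 = 57.9025000
  N → positive
  λ: 55′ + 3″ = 55.05000′; 0 + 55.05000/60 = 0.9175000
  W → negative
Point 3:
  Latitude: 70° + 39/60 + 38.84/3600 = 70 + 0.650000 + 0.010789 = 70.6607889
  N ⇒ keep positive
  Lon: 165° + 56/60 + 5.8/3600 = 165 + 0.933333 + 0.001611 = 165.9349444
  hemisphere W, so the sign is −
Point 4:
  Latitude: 54′ + 7.76″ = 54.12933′; 88 + 54.12933/60 = 88.9021556
  hemisphere S, so the sign is −
  λ: 59′ + 15.4″ = 59.25667′; 14 + 59.25667/60 = 14.9876111
  hemisphere W, so the sign is −
Point 5:
  Latitude: 57 + 29/60 + 37.59/3600 = 57.4937750
  S ⇒ negate
  Lon: 40′ + 5.76″ = 40.09600′; 85 + 40.09600/60 = 85.6682667
  E → positive
Point 6:
  φ: 49′ + 6″ = 49.10000′; 5 + 49.10000/60 = 5.8183333
  hemisphere S, so the sign is −
  Lon: 97 + 3/60 + 0.44/3600 = 97.0501222
  E ⇒ keep positive

1. 20.953817, -179.453694
2. 57.902500, -0.917500
3. 70.660789, -165.934944
4. -88.902156, -14.987611
5. -57.493775, 85.668267
6. -5.818333, 97.050122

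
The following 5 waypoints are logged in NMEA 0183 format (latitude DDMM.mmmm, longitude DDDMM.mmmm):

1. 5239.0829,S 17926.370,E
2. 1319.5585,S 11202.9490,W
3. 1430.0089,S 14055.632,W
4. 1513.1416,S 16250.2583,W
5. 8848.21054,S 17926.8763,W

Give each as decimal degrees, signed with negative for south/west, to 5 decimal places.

1. -52.65138, 179.43950
2. -13.32598, -112.04915
3. -14.50015, -140.92720
4. -15.21903, -162.83764
5. -88.80351, -179.44794

Point 1:
  Latitude: split at 2 digits → 52° and 39.0829′; 52 + 39.0829/60 = 52.651382
  hemisphere S, so the sign is −
  Lon: degrees = first 3 digits = 179, minutes = 26.37; 179 + 26.37/60 = 179.439500
  E ⇒ keep positive
Point 2:
  Latitude: split at 2 digits → 13° and 19.5585′; 13 + 19.5585/60 = 13.325975
  hemisphere S, so the sign is −
  Longitude: split at 3 digits → 112° and 2.949′; 112 + 2.949/60 = 112.049150
  hemisphere W, so the sign is −
Point 3:
  Lat: split at 2 digits → 14° and 30.0089′; 14 + 30.0089/60 = 14.500148
  hemisphere S, so the sign is −
  Longitude: degrees = first 3 digits = 140, minutes = 55.632; 140 + 55.632/60 = 140.927200
  hemisphere W, so the sign is −
Point 4:
  Lat: degrees = first 2 digits = 15, minutes = 13.1416; 15 + 13.1416/60 = 15.219027
  hemisphere S, so the sign is −
  Longitude: split at 3 digits → 162° and 50.2583′; 162 + 50.2583/60 = 162.837638
  hemisphere W, so the sign is −
Point 5:
  Latitude: split at 2 digits → 88° and 48.21054′; 88 + 48.21054/60 = 88.803509
  S → negative
  Lon: degrees = first 3 digits = 179, minutes = 26.8763; 179 + 26.8763/60 = 179.447938
  W → negative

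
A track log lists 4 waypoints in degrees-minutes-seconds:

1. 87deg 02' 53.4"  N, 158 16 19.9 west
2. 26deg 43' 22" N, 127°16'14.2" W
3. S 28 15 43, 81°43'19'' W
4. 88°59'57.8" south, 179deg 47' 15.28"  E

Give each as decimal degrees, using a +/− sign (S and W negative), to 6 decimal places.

1. 87.048167, -158.272194
2. 26.722778, -127.270611
3. -28.261944, -81.721944
4. -88.999389, 179.787578

Point 1:
  Lat: 87 + 2/60 + 53.4/3600 = 87.0481667
  N → positive
  Lon: 158° + 16/60 + 19.9/3600 = 158 + 0.266667 + 0.005528 = 158.2721944
  W → negative
Point 2:
  Lat: 26 + 43/60 + 22/3600 = 26.7227778
  N ⇒ keep positive
  Lon: 127° + 16/60 + 14.2/3600 = 127 + 0.266667 + 0.003944 = 127.2706111
  W → negative
Point 3:
  Latitude: 28° + 15/60 + 43/3600 = 28 + 0.250000 + 0.011944 = 28.2619444
  S ⇒ negate
  Lon: 43′ + 19″ = 43.31667′; 81 + 43.31667/60 = 81.7219444
  W → negative
Point 4:
  Latitude: 88 + 59/60 + 57.8/3600 = 88.9993889
  S → negative
  λ: 179 + 47/60 + 15.28/3600 = 179.7875778
  E → positive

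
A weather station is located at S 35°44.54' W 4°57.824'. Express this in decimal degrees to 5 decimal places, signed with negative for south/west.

Lat: 35 + 44.54/60 = 35.742333
S → negative
Lon: 4 + 57.824/60 = 4.963733
W ⇒ negate

-35.74233, -4.96373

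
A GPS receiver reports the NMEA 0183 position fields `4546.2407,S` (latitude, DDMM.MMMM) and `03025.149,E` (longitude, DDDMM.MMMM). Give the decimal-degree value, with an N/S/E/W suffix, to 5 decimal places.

45.77068° S, 30.41915° E

Lat: degrees = first 2 digits = 45, minutes = 46.2407; 45 + 46.2407/60 = 45.770678
Longitude: split at 3 digits → 030° and 25.149′; 30 + 25.149/60 = 30.419150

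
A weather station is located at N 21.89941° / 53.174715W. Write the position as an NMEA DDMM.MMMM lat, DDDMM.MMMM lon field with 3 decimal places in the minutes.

2153.965,N / 05310.483,W

Latitude: minutes = (21.899410 − 21) × 60 = 53.96460
λ: 53° + 0.174715 × 60 = 53° 10.48290′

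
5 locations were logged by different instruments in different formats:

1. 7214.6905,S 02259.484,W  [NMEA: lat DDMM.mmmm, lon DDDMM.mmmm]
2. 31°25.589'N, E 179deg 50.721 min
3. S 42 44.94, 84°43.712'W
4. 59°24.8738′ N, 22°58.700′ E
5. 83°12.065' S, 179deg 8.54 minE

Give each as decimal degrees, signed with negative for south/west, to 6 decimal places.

Point 1:
  φ: degrees = first 2 digits = 72, minutes = 14.6905; 72 + 14.6905/60 = 72.2448417
  S ⇒ negate
  Longitude: degrees = first 3 digits = 22, minutes = 59.484; 22 + 59.484/60 = 22.9914000
  W → negative
Point 2:
  Lat: 25.589′ = 0.426483°; total 31.4264833
  N → positive
  Longitude: 179 + 50.721/60 = 179.8453500
  E ⇒ keep positive
Point 3:
  Lat: 42 + 44.94/60 = 42.7490000
  hemisphere S, so the sign is −
  λ: 84 + 43.712/60 = 84.7285333
  W ⇒ negate
Point 4:
  Lat: 24.8738′ = 0.414563°; total 59.4145633
  N → positive
  Lon: 22 + 58.7/60 = 22.9783333
  E ⇒ keep positive
Point 5:
  φ: 83 + 12.065/60 = 83.2010833
  hemisphere S, so the sign is −
  λ: 179 + 8.54/60 = 179.1423333
  E ⇒ keep positive

1. -72.244842, -22.991400
2. 31.426483, 179.845350
3. -42.749000, -84.728533
4. 59.414563, 22.978333
5. -83.201083, 179.142333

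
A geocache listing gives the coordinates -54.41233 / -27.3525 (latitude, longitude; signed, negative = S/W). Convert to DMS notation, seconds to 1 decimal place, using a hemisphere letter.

Latitude is negative → S; |value| = 54.412330
φ: 0.412330 × 60 = 24.73980′ → 24′, remainder × 60 = 44.388″
Longitude is negative → W; |value| = 27.352500
Longitude: whole degrees 27; 21.15000′ → 21′ and 9.000″

54°24′44.4″ S, 27°21′9.0″ W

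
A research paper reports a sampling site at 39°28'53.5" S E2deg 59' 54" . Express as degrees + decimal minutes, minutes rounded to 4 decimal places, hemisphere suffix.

Lat: 28 + 53.5/60 = 28.891667′
Longitude: 59 + 54/60 = 59.900000′

39° 28.8917′ S, 2° 59.9000′ E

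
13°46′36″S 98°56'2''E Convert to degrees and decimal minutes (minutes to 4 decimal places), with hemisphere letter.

13° 46.6000′ S, 98° 56.0333′ E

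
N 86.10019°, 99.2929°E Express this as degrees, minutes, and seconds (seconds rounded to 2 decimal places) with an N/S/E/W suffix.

φ: whole degrees 86; 6.01140′ → 6′ and 0.6840″
Lon: whole degrees 99; 17.57400′ → 17′ and 34.4400″

86°06′0.68″ N, 99°17′34.44″ E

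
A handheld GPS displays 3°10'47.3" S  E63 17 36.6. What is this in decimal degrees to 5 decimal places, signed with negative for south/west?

-3.17981, 63.29350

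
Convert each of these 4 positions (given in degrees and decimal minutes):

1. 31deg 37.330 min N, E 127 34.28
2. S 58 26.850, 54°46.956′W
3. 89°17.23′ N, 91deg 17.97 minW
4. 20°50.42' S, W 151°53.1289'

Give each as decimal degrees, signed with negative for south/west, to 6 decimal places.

1. 31.622167, 127.571333
2. -58.447500, -54.782600
3. 89.287167, -91.299500
4. -20.840333, -151.885482

Point 1:
  Latitude: 37.33′ = 0.622167°; total 31.6221667
  N ⇒ keep positive
  Longitude: 34.28′ = 0.571333°; total 127.5713333
  E → positive
Point 2:
  Lat: 26.85′ = 0.447500°; total 58.4475000
  hemisphere S, so the sign is −
  Longitude: 46.956′ = 0.782600°; total 54.7826000
  hemisphere W, so the sign is −
Point 3:
  Latitude: 89 + 17.23/60 = 89.2871667
  N → positive
  Longitude: 17.97′ = 0.299500°; total 91.2995000
  W → negative
Point 4:
  φ: 20 + 50.42/60 = 20.8403333
  S → negative
  Longitude: 53.1289′ = 0.885482°; total 151.8854817
  W → negative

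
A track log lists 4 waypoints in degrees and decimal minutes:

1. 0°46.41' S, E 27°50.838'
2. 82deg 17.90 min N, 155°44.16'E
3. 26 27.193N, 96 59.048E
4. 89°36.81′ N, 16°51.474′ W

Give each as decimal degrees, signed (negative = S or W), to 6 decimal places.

Point 1:
  Latitude: 46.41′ = 0.773500°; total 0.7735000
  S ⇒ negate
  λ: 50.838′ = 0.847300°; total 27.8473000
  E ⇒ keep positive
Point 2:
  φ: 82 + 17.9/60 = 82.2983333
  N ⇒ keep positive
  λ: 44.16′ = 0.736000°; total 155.7360000
  E → positive
Point 3:
  Latitude: 26 + 27.193/60 = 26.4532167
  N ⇒ keep positive
  λ: 96 + 59.048/60 = 96.9841333
  E ⇒ keep positive
Point 4:
  φ: 89 + 36.81/60 = 89.6135000
  N ⇒ keep positive
  Lon: 51.474′ = 0.857900°; total 16.8579000
  W → negative

1. -0.773500, 27.847300
2. 82.298333, 155.736000
3. 26.453217, 96.984133
4. 89.613500, -16.857900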